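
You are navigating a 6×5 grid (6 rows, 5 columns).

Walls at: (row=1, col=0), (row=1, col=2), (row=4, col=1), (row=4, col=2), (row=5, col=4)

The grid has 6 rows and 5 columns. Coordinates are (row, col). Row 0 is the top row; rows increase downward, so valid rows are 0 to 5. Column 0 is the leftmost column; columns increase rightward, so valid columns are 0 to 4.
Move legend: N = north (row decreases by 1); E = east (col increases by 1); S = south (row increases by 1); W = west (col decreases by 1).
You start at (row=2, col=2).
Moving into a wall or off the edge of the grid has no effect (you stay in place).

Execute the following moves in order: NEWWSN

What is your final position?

Answer: Final position: (row=2, col=1)

Derivation:
Start: (row=2, col=2)
  N (north): blocked, stay at (row=2, col=2)
  E (east): (row=2, col=2) -> (row=2, col=3)
  W (west): (row=2, col=3) -> (row=2, col=2)
  W (west): (row=2, col=2) -> (row=2, col=1)
  S (south): (row=2, col=1) -> (row=3, col=1)
  N (north): (row=3, col=1) -> (row=2, col=1)
Final: (row=2, col=1)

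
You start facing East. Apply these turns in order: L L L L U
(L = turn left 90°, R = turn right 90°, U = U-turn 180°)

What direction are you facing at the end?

Start: East
  L (left (90° counter-clockwise)) -> North
  L (left (90° counter-clockwise)) -> West
  L (left (90° counter-clockwise)) -> South
  L (left (90° counter-clockwise)) -> East
  U (U-turn (180°)) -> West
Final: West

Answer: Final heading: West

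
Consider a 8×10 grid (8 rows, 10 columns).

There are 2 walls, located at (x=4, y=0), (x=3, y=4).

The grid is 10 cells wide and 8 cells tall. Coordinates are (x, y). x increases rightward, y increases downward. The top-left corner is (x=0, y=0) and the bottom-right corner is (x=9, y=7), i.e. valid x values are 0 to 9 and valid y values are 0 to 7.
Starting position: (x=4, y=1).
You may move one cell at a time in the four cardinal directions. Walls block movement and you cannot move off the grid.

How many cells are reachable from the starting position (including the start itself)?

BFS flood-fill from (x=4, y=1):
  Distance 0: (x=4, y=1)
  Distance 1: (x=3, y=1), (x=5, y=1), (x=4, y=2)
  Distance 2: (x=3, y=0), (x=5, y=0), (x=2, y=1), (x=6, y=1), (x=3, y=2), (x=5, y=2), (x=4, y=3)
  Distance 3: (x=2, y=0), (x=6, y=0), (x=1, y=1), (x=7, y=1), (x=2, y=2), (x=6, y=2), (x=3, y=3), (x=5, y=3), (x=4, y=4)
  Distance 4: (x=1, y=0), (x=7, y=0), (x=0, y=1), (x=8, y=1), (x=1, y=2), (x=7, y=2), (x=2, y=3), (x=6, y=3), (x=5, y=4), (x=4, y=5)
  Distance 5: (x=0, y=0), (x=8, y=0), (x=9, y=1), (x=0, y=2), (x=8, y=2), (x=1, y=3), (x=7, y=3), (x=2, y=4), (x=6, y=4), (x=3, y=5), (x=5, y=5), (x=4, y=6)
  Distance 6: (x=9, y=0), (x=9, y=2), (x=0, y=3), (x=8, y=3), (x=1, y=4), (x=7, y=4), (x=2, y=5), (x=6, y=5), (x=3, y=6), (x=5, y=6), (x=4, y=7)
  Distance 7: (x=9, y=3), (x=0, y=4), (x=8, y=4), (x=1, y=5), (x=7, y=5), (x=2, y=6), (x=6, y=6), (x=3, y=7), (x=5, y=7)
  Distance 8: (x=9, y=4), (x=0, y=5), (x=8, y=5), (x=1, y=6), (x=7, y=6), (x=2, y=7), (x=6, y=7)
  Distance 9: (x=9, y=5), (x=0, y=6), (x=8, y=6), (x=1, y=7), (x=7, y=7)
  Distance 10: (x=9, y=6), (x=0, y=7), (x=8, y=7)
  Distance 11: (x=9, y=7)
Total reachable: 78 (grid has 78 open cells total)

Answer: Reachable cells: 78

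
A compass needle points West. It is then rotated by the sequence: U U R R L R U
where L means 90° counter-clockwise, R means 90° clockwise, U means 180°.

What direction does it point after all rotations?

Start: West
  U (U-turn (180°)) -> East
  U (U-turn (180°)) -> West
  R (right (90° clockwise)) -> North
  R (right (90° clockwise)) -> East
  L (left (90° counter-clockwise)) -> North
  R (right (90° clockwise)) -> East
  U (U-turn (180°)) -> West
Final: West

Answer: Final heading: West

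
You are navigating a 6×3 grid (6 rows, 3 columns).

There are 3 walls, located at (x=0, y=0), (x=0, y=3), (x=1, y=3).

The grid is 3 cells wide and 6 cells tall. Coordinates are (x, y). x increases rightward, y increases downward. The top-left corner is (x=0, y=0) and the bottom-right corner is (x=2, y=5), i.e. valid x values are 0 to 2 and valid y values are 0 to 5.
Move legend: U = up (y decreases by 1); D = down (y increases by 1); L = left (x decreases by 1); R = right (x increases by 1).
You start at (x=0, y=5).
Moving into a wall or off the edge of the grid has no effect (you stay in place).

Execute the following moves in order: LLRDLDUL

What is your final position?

Answer: Final position: (x=0, y=4)

Derivation:
Start: (x=0, y=5)
  L (left): blocked, stay at (x=0, y=5)
  L (left): blocked, stay at (x=0, y=5)
  R (right): (x=0, y=5) -> (x=1, y=5)
  D (down): blocked, stay at (x=1, y=5)
  L (left): (x=1, y=5) -> (x=0, y=5)
  D (down): blocked, stay at (x=0, y=5)
  U (up): (x=0, y=5) -> (x=0, y=4)
  L (left): blocked, stay at (x=0, y=4)
Final: (x=0, y=4)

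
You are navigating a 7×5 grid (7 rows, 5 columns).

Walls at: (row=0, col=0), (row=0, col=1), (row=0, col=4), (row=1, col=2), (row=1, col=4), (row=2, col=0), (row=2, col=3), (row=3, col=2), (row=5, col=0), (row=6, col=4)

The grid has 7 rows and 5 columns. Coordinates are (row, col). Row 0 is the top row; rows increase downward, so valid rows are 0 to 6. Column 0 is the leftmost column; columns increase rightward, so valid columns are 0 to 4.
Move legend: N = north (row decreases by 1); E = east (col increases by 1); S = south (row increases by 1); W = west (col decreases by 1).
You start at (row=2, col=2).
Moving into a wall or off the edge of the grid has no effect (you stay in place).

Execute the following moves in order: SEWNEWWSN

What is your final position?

Answer: Final position: (row=1, col=0)

Derivation:
Start: (row=2, col=2)
  S (south): blocked, stay at (row=2, col=2)
  E (east): blocked, stay at (row=2, col=2)
  W (west): (row=2, col=2) -> (row=2, col=1)
  N (north): (row=2, col=1) -> (row=1, col=1)
  E (east): blocked, stay at (row=1, col=1)
  W (west): (row=1, col=1) -> (row=1, col=0)
  W (west): blocked, stay at (row=1, col=0)
  S (south): blocked, stay at (row=1, col=0)
  N (north): blocked, stay at (row=1, col=0)
Final: (row=1, col=0)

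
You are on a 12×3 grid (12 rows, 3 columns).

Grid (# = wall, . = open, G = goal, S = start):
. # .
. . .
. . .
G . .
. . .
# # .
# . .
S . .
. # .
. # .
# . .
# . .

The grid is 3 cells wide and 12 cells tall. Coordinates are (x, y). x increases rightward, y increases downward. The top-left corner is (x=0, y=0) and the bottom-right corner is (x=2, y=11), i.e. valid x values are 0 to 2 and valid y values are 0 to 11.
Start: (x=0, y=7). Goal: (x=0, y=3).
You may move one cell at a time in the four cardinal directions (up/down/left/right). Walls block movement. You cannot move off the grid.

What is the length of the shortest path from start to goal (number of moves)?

Answer: Shortest path length: 8

Derivation:
BFS from (x=0, y=7) until reaching (x=0, y=3):
  Distance 0: (x=0, y=7)
  Distance 1: (x=1, y=7), (x=0, y=8)
  Distance 2: (x=1, y=6), (x=2, y=7), (x=0, y=9)
  Distance 3: (x=2, y=6), (x=2, y=8)
  Distance 4: (x=2, y=5), (x=2, y=9)
  Distance 5: (x=2, y=4), (x=2, y=10)
  Distance 6: (x=2, y=3), (x=1, y=4), (x=1, y=10), (x=2, y=11)
  Distance 7: (x=2, y=2), (x=1, y=3), (x=0, y=4), (x=1, y=11)
  Distance 8: (x=2, y=1), (x=1, y=2), (x=0, y=3)  <- goal reached here
One shortest path (8 moves): (x=0, y=7) -> (x=1, y=7) -> (x=2, y=7) -> (x=2, y=6) -> (x=2, y=5) -> (x=2, y=4) -> (x=1, y=4) -> (x=0, y=4) -> (x=0, y=3)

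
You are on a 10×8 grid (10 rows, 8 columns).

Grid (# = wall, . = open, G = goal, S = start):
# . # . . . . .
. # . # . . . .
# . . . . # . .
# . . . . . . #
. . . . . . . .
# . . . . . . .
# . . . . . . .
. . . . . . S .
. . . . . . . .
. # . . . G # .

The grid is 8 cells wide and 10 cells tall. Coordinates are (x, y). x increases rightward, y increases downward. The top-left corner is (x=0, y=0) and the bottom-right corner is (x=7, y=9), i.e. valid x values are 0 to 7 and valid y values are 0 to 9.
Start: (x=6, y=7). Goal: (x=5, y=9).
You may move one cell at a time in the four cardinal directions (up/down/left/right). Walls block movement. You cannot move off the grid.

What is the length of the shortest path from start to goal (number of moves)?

Answer: Shortest path length: 3

Derivation:
BFS from (x=6, y=7) until reaching (x=5, y=9):
  Distance 0: (x=6, y=7)
  Distance 1: (x=6, y=6), (x=5, y=7), (x=7, y=7), (x=6, y=8)
  Distance 2: (x=6, y=5), (x=5, y=6), (x=7, y=6), (x=4, y=7), (x=5, y=8), (x=7, y=8)
  Distance 3: (x=6, y=4), (x=5, y=5), (x=7, y=5), (x=4, y=6), (x=3, y=7), (x=4, y=8), (x=5, y=9), (x=7, y=9)  <- goal reached here
One shortest path (3 moves): (x=6, y=7) -> (x=5, y=7) -> (x=5, y=8) -> (x=5, y=9)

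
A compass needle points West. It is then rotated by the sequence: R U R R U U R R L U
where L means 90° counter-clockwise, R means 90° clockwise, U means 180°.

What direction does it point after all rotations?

Start: West
  R (right (90° clockwise)) -> North
  U (U-turn (180°)) -> South
  R (right (90° clockwise)) -> West
  R (right (90° clockwise)) -> North
  U (U-turn (180°)) -> South
  U (U-turn (180°)) -> North
  R (right (90° clockwise)) -> East
  R (right (90° clockwise)) -> South
  L (left (90° counter-clockwise)) -> East
  U (U-turn (180°)) -> West
Final: West

Answer: Final heading: West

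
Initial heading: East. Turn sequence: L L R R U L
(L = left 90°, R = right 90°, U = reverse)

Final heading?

Start: East
  L (left (90° counter-clockwise)) -> North
  L (left (90° counter-clockwise)) -> West
  R (right (90° clockwise)) -> North
  R (right (90° clockwise)) -> East
  U (U-turn (180°)) -> West
  L (left (90° counter-clockwise)) -> South
Final: South

Answer: Final heading: South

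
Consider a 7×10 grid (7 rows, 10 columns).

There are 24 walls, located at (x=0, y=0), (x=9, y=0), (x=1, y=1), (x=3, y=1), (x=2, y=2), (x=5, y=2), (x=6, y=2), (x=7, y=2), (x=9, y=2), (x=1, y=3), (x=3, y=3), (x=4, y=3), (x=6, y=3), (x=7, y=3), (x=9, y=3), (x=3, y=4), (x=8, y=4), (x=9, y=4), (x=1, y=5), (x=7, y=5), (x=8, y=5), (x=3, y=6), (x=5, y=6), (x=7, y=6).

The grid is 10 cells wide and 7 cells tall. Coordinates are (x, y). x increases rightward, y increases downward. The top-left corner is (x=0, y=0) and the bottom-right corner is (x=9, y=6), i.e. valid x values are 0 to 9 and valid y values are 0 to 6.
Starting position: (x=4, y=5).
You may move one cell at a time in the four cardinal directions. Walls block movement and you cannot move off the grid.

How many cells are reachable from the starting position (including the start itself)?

BFS flood-fill from (x=4, y=5):
  Distance 0: (x=4, y=5)
  Distance 1: (x=4, y=4), (x=3, y=5), (x=5, y=5), (x=4, y=6)
  Distance 2: (x=5, y=4), (x=2, y=5), (x=6, y=5)
  Distance 3: (x=5, y=3), (x=2, y=4), (x=6, y=4), (x=2, y=6), (x=6, y=6)
  Distance 4: (x=2, y=3), (x=1, y=4), (x=7, y=4), (x=1, y=6)
  Distance 5: (x=0, y=4), (x=0, y=6)
  Distance 6: (x=0, y=3), (x=0, y=5)
  Distance 7: (x=0, y=2)
  Distance 8: (x=0, y=1), (x=1, y=2)
Total reachable: 24 (grid has 46 open cells total)

Answer: Reachable cells: 24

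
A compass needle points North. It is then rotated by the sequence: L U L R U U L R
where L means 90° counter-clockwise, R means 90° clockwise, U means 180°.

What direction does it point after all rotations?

Answer: Final heading: East

Derivation:
Start: North
  L (left (90° counter-clockwise)) -> West
  U (U-turn (180°)) -> East
  L (left (90° counter-clockwise)) -> North
  R (right (90° clockwise)) -> East
  U (U-turn (180°)) -> West
  U (U-turn (180°)) -> East
  L (left (90° counter-clockwise)) -> North
  R (right (90° clockwise)) -> East
Final: East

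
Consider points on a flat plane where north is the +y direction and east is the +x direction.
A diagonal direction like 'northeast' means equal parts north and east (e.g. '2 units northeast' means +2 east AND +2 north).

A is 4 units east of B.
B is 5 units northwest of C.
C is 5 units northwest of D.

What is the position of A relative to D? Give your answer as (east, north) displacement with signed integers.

Answer: A is at (east=-6, north=10) relative to D.

Derivation:
Place D at the origin (east=0, north=0).
  C is 5 units northwest of D: delta (east=-5, north=+5); C at (east=-5, north=5).
  B is 5 units northwest of C: delta (east=-5, north=+5); B at (east=-10, north=10).
  A is 4 units east of B: delta (east=+4, north=+0); A at (east=-6, north=10).
Therefore A relative to D: (east=-6, north=10).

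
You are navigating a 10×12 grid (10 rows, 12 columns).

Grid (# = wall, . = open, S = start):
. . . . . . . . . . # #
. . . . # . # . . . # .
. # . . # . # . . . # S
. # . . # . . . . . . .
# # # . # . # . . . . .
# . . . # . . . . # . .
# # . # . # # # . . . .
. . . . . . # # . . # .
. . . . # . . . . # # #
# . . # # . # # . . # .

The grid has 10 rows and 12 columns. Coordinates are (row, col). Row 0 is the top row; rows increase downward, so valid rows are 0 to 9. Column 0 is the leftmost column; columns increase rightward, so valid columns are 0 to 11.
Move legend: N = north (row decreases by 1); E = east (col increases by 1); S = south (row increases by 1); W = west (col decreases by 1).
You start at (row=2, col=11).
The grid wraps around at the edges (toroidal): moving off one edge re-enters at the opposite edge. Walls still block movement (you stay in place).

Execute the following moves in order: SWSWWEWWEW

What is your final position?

Answer: Final position: (row=4, col=7)

Derivation:
Start: (row=2, col=11)
  S (south): (row=2, col=11) -> (row=3, col=11)
  W (west): (row=3, col=11) -> (row=3, col=10)
  S (south): (row=3, col=10) -> (row=4, col=10)
  W (west): (row=4, col=10) -> (row=4, col=9)
  W (west): (row=4, col=9) -> (row=4, col=8)
  E (east): (row=4, col=8) -> (row=4, col=9)
  W (west): (row=4, col=9) -> (row=4, col=8)
  W (west): (row=4, col=8) -> (row=4, col=7)
  E (east): (row=4, col=7) -> (row=4, col=8)
  W (west): (row=4, col=8) -> (row=4, col=7)
Final: (row=4, col=7)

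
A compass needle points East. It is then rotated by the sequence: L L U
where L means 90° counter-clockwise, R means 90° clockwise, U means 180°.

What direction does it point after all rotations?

Answer: Final heading: East

Derivation:
Start: East
  L (left (90° counter-clockwise)) -> North
  L (left (90° counter-clockwise)) -> West
  U (U-turn (180°)) -> East
Final: East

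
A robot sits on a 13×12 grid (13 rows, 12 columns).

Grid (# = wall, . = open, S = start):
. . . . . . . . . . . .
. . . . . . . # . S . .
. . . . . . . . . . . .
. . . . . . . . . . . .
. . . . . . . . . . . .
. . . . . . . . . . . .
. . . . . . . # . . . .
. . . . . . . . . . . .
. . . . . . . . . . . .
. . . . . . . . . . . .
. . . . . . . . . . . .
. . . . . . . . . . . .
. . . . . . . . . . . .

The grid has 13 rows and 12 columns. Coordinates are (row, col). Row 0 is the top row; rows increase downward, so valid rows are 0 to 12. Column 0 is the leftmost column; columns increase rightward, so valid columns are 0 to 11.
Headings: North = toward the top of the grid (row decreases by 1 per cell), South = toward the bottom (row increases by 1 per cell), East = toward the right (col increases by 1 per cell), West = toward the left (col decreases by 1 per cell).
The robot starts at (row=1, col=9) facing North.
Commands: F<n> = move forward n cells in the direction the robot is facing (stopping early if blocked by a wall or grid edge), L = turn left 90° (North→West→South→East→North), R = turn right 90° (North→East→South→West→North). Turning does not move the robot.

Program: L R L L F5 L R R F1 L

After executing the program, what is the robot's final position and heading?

Start: (row=1, col=9), facing North
  L: turn left, now facing West
  R: turn right, now facing North
  L: turn left, now facing West
  L: turn left, now facing South
  F5: move forward 5, now at (row=6, col=9)
  L: turn left, now facing East
  R: turn right, now facing South
  R: turn right, now facing West
  F1: move forward 1, now at (row=6, col=8)
  L: turn left, now facing South
Final: (row=6, col=8), facing South

Answer: Final position: (row=6, col=8), facing South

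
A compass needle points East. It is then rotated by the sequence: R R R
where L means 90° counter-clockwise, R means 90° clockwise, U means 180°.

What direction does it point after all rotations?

Answer: Final heading: North

Derivation:
Start: East
  R (right (90° clockwise)) -> South
  R (right (90° clockwise)) -> West
  R (right (90° clockwise)) -> North
Final: North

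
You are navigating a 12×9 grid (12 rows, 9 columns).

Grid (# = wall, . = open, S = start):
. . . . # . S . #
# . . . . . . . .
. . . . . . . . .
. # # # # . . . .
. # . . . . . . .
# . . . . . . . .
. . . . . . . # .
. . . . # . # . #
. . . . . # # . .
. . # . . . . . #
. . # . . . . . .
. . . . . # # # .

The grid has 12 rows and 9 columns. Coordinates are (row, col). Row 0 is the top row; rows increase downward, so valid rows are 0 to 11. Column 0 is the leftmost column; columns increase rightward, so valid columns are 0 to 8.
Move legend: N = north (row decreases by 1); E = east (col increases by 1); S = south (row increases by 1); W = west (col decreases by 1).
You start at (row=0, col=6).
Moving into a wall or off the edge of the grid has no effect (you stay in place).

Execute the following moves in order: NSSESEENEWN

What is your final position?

Start: (row=0, col=6)
  N (north): blocked, stay at (row=0, col=6)
  S (south): (row=0, col=6) -> (row=1, col=6)
  S (south): (row=1, col=6) -> (row=2, col=6)
  E (east): (row=2, col=6) -> (row=2, col=7)
  S (south): (row=2, col=7) -> (row=3, col=7)
  E (east): (row=3, col=7) -> (row=3, col=8)
  E (east): blocked, stay at (row=3, col=8)
  N (north): (row=3, col=8) -> (row=2, col=8)
  E (east): blocked, stay at (row=2, col=8)
  W (west): (row=2, col=8) -> (row=2, col=7)
  N (north): (row=2, col=7) -> (row=1, col=7)
Final: (row=1, col=7)

Answer: Final position: (row=1, col=7)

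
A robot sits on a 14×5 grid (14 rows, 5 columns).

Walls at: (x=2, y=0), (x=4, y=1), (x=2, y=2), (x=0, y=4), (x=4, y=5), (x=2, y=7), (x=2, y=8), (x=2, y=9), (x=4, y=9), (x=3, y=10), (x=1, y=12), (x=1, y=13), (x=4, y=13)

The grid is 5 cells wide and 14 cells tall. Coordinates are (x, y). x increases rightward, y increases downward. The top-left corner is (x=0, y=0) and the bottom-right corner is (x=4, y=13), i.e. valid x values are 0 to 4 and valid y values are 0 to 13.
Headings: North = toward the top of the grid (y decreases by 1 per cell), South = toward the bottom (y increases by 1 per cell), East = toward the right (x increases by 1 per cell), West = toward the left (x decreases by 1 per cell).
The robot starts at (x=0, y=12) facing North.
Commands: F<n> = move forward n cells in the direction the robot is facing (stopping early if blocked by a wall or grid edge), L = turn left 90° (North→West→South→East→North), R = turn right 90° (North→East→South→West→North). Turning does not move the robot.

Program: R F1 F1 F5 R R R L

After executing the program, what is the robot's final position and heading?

Answer: Final position: (x=0, y=12), facing West

Derivation:
Start: (x=0, y=12), facing North
  R: turn right, now facing East
  F1: move forward 0/1 (blocked), now at (x=0, y=12)
  F1: move forward 0/1 (blocked), now at (x=0, y=12)
  F5: move forward 0/5 (blocked), now at (x=0, y=12)
  R: turn right, now facing South
  R: turn right, now facing West
  R: turn right, now facing North
  L: turn left, now facing West
Final: (x=0, y=12), facing West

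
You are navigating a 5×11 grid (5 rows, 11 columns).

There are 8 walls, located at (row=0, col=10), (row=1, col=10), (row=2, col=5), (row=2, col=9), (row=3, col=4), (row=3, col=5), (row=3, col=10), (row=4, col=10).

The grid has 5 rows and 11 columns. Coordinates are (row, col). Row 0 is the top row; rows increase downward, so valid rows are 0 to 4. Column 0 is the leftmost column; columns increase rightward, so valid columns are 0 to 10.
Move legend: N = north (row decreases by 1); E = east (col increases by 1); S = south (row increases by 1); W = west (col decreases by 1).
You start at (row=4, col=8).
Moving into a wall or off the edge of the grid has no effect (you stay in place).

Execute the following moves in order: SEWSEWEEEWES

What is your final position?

Start: (row=4, col=8)
  S (south): blocked, stay at (row=4, col=8)
  E (east): (row=4, col=8) -> (row=4, col=9)
  W (west): (row=4, col=9) -> (row=4, col=8)
  S (south): blocked, stay at (row=4, col=8)
  E (east): (row=4, col=8) -> (row=4, col=9)
  W (west): (row=4, col=9) -> (row=4, col=8)
  E (east): (row=4, col=8) -> (row=4, col=9)
  E (east): blocked, stay at (row=4, col=9)
  E (east): blocked, stay at (row=4, col=9)
  W (west): (row=4, col=9) -> (row=4, col=8)
  E (east): (row=4, col=8) -> (row=4, col=9)
  S (south): blocked, stay at (row=4, col=9)
Final: (row=4, col=9)

Answer: Final position: (row=4, col=9)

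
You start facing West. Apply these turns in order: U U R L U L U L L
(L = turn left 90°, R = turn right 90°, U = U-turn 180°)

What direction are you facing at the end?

Start: West
  U (U-turn (180°)) -> East
  U (U-turn (180°)) -> West
  R (right (90° clockwise)) -> North
  L (left (90° counter-clockwise)) -> West
  U (U-turn (180°)) -> East
  L (left (90° counter-clockwise)) -> North
  U (U-turn (180°)) -> South
  L (left (90° counter-clockwise)) -> East
  L (left (90° counter-clockwise)) -> North
Final: North

Answer: Final heading: North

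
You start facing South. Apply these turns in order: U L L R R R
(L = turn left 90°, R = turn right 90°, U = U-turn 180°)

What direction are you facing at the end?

Start: South
  U (U-turn (180°)) -> North
  L (left (90° counter-clockwise)) -> West
  L (left (90° counter-clockwise)) -> South
  R (right (90° clockwise)) -> West
  R (right (90° clockwise)) -> North
  R (right (90° clockwise)) -> East
Final: East

Answer: Final heading: East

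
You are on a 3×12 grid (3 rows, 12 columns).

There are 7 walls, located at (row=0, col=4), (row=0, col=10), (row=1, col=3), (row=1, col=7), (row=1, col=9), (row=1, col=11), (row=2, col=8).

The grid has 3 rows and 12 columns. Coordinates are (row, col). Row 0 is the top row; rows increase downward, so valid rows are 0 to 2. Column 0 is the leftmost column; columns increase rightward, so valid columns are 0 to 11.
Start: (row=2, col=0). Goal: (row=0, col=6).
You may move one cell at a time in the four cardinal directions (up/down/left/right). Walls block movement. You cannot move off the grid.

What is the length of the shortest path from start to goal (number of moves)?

BFS from (row=2, col=0) until reaching (row=0, col=6):
  Distance 0: (row=2, col=0)
  Distance 1: (row=1, col=0), (row=2, col=1)
  Distance 2: (row=0, col=0), (row=1, col=1), (row=2, col=2)
  Distance 3: (row=0, col=1), (row=1, col=2), (row=2, col=3)
  Distance 4: (row=0, col=2), (row=2, col=4)
  Distance 5: (row=0, col=3), (row=1, col=4), (row=2, col=5)
  Distance 6: (row=1, col=5), (row=2, col=6)
  Distance 7: (row=0, col=5), (row=1, col=6), (row=2, col=7)
  Distance 8: (row=0, col=6)  <- goal reached here
One shortest path (8 moves): (row=2, col=0) -> (row=2, col=1) -> (row=2, col=2) -> (row=2, col=3) -> (row=2, col=4) -> (row=2, col=5) -> (row=2, col=6) -> (row=1, col=6) -> (row=0, col=6)

Answer: Shortest path length: 8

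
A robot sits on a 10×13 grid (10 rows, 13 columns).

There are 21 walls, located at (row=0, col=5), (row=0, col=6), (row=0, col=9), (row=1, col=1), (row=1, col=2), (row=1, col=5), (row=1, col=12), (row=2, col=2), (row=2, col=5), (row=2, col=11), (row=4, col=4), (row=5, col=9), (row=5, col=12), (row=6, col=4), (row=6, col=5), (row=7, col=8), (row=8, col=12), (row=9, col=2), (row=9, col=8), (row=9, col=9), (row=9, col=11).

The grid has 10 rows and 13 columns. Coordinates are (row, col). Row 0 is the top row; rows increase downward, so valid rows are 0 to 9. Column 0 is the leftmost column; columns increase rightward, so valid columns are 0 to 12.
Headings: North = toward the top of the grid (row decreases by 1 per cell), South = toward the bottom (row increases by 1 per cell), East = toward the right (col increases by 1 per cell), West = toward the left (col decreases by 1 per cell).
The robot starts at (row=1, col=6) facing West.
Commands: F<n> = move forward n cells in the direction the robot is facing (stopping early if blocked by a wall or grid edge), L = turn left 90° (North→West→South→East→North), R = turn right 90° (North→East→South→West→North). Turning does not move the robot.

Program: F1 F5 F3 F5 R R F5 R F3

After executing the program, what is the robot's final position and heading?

Answer: Final position: (row=1, col=11), facing South

Derivation:
Start: (row=1, col=6), facing West
  F1: move forward 0/1 (blocked), now at (row=1, col=6)
  F5: move forward 0/5 (blocked), now at (row=1, col=6)
  F3: move forward 0/3 (blocked), now at (row=1, col=6)
  F5: move forward 0/5 (blocked), now at (row=1, col=6)
  R: turn right, now facing North
  R: turn right, now facing East
  F5: move forward 5, now at (row=1, col=11)
  R: turn right, now facing South
  F3: move forward 0/3 (blocked), now at (row=1, col=11)
Final: (row=1, col=11), facing South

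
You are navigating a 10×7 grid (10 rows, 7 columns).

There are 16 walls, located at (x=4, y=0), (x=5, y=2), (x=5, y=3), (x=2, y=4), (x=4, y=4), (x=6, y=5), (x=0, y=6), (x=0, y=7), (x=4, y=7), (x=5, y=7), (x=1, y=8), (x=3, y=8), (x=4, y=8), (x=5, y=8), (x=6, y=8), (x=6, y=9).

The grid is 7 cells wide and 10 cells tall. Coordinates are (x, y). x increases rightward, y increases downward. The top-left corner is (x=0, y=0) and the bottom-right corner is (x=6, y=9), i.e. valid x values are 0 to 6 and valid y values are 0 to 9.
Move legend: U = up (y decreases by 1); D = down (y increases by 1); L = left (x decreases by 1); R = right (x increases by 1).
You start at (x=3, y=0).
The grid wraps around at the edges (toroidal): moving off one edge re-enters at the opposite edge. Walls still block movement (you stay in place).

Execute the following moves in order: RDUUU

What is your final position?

Start: (x=3, y=0)
  R (right): blocked, stay at (x=3, y=0)
  D (down): (x=3, y=0) -> (x=3, y=1)
  U (up): (x=3, y=1) -> (x=3, y=0)
  U (up): (x=3, y=0) -> (x=3, y=9)
  U (up): blocked, stay at (x=3, y=9)
Final: (x=3, y=9)

Answer: Final position: (x=3, y=9)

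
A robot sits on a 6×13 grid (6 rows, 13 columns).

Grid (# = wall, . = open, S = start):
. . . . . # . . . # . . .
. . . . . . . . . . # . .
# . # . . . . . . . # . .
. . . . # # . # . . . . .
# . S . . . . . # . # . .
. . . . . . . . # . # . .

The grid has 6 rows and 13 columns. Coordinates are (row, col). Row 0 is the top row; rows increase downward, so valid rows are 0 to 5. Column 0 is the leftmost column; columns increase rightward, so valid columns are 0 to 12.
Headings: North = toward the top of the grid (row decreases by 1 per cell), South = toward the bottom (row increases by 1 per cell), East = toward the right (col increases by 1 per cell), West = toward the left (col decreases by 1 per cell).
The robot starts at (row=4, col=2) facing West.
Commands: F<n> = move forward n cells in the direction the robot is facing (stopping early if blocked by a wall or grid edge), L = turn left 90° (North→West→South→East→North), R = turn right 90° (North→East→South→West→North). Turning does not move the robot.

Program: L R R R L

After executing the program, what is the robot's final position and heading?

Answer: Final position: (row=4, col=2), facing North

Derivation:
Start: (row=4, col=2), facing West
  L: turn left, now facing South
  R: turn right, now facing West
  R: turn right, now facing North
  R: turn right, now facing East
  L: turn left, now facing North
Final: (row=4, col=2), facing North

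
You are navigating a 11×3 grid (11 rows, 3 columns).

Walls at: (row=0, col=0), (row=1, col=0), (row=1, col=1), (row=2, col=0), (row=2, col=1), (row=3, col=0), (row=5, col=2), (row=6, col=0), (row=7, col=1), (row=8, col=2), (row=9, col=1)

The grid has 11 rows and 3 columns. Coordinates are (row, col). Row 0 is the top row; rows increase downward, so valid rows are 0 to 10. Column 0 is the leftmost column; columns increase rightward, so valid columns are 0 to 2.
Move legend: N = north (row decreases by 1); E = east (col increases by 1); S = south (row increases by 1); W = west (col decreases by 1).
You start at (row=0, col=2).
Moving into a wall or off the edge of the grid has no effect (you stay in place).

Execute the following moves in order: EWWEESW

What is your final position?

Answer: Final position: (row=1, col=2)

Derivation:
Start: (row=0, col=2)
  E (east): blocked, stay at (row=0, col=2)
  W (west): (row=0, col=2) -> (row=0, col=1)
  W (west): blocked, stay at (row=0, col=1)
  E (east): (row=0, col=1) -> (row=0, col=2)
  E (east): blocked, stay at (row=0, col=2)
  S (south): (row=0, col=2) -> (row=1, col=2)
  W (west): blocked, stay at (row=1, col=2)
Final: (row=1, col=2)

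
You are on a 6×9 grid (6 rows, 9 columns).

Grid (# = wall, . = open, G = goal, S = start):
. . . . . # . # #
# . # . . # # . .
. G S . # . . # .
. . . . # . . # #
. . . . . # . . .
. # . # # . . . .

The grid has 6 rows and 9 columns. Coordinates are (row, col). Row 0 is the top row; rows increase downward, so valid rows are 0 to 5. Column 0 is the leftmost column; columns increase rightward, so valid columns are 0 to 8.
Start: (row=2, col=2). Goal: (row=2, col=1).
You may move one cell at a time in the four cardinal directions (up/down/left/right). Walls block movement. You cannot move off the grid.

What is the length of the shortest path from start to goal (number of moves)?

Answer: Shortest path length: 1

Derivation:
BFS from (row=2, col=2) until reaching (row=2, col=1):
  Distance 0: (row=2, col=2)
  Distance 1: (row=2, col=1), (row=2, col=3), (row=3, col=2)  <- goal reached here
One shortest path (1 moves): (row=2, col=2) -> (row=2, col=1)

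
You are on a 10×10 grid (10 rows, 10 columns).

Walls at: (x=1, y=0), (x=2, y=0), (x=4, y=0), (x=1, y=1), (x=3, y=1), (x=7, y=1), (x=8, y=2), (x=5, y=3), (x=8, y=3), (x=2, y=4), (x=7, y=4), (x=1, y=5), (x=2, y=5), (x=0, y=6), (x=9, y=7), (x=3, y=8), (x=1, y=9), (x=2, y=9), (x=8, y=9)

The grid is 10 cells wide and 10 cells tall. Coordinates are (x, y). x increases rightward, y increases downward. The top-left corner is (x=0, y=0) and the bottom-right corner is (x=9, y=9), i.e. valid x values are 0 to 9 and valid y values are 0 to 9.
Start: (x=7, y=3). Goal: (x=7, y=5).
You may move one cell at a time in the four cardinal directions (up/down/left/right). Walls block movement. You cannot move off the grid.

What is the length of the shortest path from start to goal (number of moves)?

Answer: Shortest path length: 4

Derivation:
BFS from (x=7, y=3) until reaching (x=7, y=5):
  Distance 0: (x=7, y=3)
  Distance 1: (x=7, y=2), (x=6, y=3)
  Distance 2: (x=6, y=2), (x=6, y=4)
  Distance 3: (x=6, y=1), (x=5, y=2), (x=5, y=4), (x=6, y=5)
  Distance 4: (x=6, y=0), (x=5, y=1), (x=4, y=2), (x=4, y=4), (x=5, y=5), (x=7, y=5), (x=6, y=6)  <- goal reached here
One shortest path (4 moves): (x=7, y=3) -> (x=6, y=3) -> (x=6, y=4) -> (x=6, y=5) -> (x=7, y=5)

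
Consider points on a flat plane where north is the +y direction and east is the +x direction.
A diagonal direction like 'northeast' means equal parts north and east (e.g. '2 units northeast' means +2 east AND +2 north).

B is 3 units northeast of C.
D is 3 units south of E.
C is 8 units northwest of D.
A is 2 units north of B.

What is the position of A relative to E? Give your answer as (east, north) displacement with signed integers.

Place E at the origin (east=0, north=0).
  D is 3 units south of E: delta (east=+0, north=-3); D at (east=0, north=-3).
  C is 8 units northwest of D: delta (east=-8, north=+8); C at (east=-8, north=5).
  B is 3 units northeast of C: delta (east=+3, north=+3); B at (east=-5, north=8).
  A is 2 units north of B: delta (east=+0, north=+2); A at (east=-5, north=10).
Therefore A relative to E: (east=-5, north=10).

Answer: A is at (east=-5, north=10) relative to E.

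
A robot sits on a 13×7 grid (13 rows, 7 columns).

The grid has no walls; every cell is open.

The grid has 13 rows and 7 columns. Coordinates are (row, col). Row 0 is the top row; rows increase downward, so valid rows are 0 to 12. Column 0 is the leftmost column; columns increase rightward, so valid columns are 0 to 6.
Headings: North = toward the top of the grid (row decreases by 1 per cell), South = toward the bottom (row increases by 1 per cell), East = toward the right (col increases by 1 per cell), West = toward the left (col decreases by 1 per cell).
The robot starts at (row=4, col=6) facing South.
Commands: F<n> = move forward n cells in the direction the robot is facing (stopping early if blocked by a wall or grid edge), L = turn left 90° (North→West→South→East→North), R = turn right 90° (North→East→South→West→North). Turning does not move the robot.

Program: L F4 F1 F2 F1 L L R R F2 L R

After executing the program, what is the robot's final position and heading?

Answer: Final position: (row=4, col=6), facing East

Derivation:
Start: (row=4, col=6), facing South
  L: turn left, now facing East
  F4: move forward 0/4 (blocked), now at (row=4, col=6)
  F1: move forward 0/1 (blocked), now at (row=4, col=6)
  F2: move forward 0/2 (blocked), now at (row=4, col=6)
  F1: move forward 0/1 (blocked), now at (row=4, col=6)
  L: turn left, now facing North
  L: turn left, now facing West
  R: turn right, now facing North
  R: turn right, now facing East
  F2: move forward 0/2 (blocked), now at (row=4, col=6)
  L: turn left, now facing North
  R: turn right, now facing East
Final: (row=4, col=6), facing East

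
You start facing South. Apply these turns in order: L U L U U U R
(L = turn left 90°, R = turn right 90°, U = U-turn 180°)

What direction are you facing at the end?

Answer: Final heading: East

Derivation:
Start: South
  L (left (90° counter-clockwise)) -> East
  U (U-turn (180°)) -> West
  L (left (90° counter-clockwise)) -> South
  U (U-turn (180°)) -> North
  U (U-turn (180°)) -> South
  U (U-turn (180°)) -> North
  R (right (90° clockwise)) -> East
Final: East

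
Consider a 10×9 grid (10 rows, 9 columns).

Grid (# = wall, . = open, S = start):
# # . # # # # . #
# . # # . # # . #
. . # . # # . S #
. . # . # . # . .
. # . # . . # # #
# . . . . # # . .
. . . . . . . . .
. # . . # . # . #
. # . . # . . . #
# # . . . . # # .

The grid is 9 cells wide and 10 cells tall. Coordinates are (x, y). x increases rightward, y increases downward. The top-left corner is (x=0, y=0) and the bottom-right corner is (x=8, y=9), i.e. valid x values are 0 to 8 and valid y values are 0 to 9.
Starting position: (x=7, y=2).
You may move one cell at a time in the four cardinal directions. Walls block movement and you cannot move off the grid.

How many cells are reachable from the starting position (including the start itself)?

Answer: Reachable cells: 6

Derivation:
BFS flood-fill from (x=7, y=2):
  Distance 0: (x=7, y=2)
  Distance 1: (x=7, y=1), (x=6, y=2), (x=7, y=3)
  Distance 2: (x=7, y=0), (x=8, y=3)
Total reachable: 6 (grid has 51 open cells total)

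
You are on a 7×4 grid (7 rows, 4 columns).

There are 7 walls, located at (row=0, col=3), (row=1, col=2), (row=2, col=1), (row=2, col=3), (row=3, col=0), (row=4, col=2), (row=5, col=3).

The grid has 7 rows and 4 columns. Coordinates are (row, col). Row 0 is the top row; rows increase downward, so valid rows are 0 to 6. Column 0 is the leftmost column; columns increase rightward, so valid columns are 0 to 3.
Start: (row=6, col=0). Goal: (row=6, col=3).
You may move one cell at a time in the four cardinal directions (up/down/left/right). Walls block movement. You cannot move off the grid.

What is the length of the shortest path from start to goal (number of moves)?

BFS from (row=6, col=0) until reaching (row=6, col=3):
  Distance 0: (row=6, col=0)
  Distance 1: (row=5, col=0), (row=6, col=1)
  Distance 2: (row=4, col=0), (row=5, col=1), (row=6, col=2)
  Distance 3: (row=4, col=1), (row=5, col=2), (row=6, col=3)  <- goal reached here
One shortest path (3 moves): (row=6, col=0) -> (row=6, col=1) -> (row=6, col=2) -> (row=6, col=3)

Answer: Shortest path length: 3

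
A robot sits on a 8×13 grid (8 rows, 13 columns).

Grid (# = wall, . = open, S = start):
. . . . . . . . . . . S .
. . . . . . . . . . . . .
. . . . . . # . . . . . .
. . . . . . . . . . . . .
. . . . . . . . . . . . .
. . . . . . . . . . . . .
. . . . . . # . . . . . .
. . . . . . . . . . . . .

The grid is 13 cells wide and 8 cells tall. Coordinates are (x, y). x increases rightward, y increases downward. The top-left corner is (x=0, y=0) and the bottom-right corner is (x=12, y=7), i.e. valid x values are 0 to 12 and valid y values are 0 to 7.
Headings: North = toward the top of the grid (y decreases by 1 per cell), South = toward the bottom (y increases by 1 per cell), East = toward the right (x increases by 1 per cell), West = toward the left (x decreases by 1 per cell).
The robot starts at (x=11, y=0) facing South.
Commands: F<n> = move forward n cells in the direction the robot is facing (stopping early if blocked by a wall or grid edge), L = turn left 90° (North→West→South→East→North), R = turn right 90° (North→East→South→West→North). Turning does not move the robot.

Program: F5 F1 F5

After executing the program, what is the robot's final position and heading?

Answer: Final position: (x=11, y=7), facing South

Derivation:
Start: (x=11, y=0), facing South
  F5: move forward 5, now at (x=11, y=5)
  F1: move forward 1, now at (x=11, y=6)
  F5: move forward 1/5 (blocked), now at (x=11, y=7)
Final: (x=11, y=7), facing South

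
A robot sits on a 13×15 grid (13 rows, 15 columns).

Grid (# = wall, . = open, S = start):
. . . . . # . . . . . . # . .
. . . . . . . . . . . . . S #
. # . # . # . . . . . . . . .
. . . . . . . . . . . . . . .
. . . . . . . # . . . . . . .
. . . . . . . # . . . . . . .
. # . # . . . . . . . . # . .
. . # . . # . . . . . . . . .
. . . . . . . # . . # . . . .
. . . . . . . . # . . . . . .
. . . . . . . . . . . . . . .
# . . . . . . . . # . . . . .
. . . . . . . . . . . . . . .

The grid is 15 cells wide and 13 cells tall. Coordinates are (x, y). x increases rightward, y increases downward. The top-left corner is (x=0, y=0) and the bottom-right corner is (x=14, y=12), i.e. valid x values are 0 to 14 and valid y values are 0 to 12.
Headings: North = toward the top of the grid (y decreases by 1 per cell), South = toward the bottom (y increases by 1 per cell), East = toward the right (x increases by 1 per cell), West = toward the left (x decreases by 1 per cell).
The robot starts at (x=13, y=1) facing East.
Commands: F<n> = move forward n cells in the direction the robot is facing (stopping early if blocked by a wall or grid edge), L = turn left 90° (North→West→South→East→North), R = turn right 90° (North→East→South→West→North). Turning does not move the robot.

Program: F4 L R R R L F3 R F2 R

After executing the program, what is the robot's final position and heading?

Start: (x=13, y=1), facing East
  F4: move forward 0/4 (blocked), now at (x=13, y=1)
  L: turn left, now facing North
  R: turn right, now facing East
  R: turn right, now facing South
  R: turn right, now facing West
  L: turn left, now facing South
  F3: move forward 3, now at (x=13, y=4)
  R: turn right, now facing West
  F2: move forward 2, now at (x=11, y=4)
  R: turn right, now facing North
Final: (x=11, y=4), facing North

Answer: Final position: (x=11, y=4), facing North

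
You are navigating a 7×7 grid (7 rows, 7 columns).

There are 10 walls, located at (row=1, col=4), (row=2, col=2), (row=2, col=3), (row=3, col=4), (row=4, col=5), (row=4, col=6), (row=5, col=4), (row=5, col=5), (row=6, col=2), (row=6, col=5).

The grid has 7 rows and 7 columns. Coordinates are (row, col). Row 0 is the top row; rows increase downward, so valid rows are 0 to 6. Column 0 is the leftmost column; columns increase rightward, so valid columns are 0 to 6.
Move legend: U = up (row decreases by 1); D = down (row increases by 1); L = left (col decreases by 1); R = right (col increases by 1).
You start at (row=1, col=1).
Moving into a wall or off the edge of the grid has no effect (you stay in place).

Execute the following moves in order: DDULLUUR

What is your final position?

Start: (row=1, col=1)
  D (down): (row=1, col=1) -> (row=2, col=1)
  D (down): (row=2, col=1) -> (row=3, col=1)
  U (up): (row=3, col=1) -> (row=2, col=1)
  L (left): (row=2, col=1) -> (row=2, col=0)
  L (left): blocked, stay at (row=2, col=0)
  U (up): (row=2, col=0) -> (row=1, col=0)
  U (up): (row=1, col=0) -> (row=0, col=0)
  R (right): (row=0, col=0) -> (row=0, col=1)
Final: (row=0, col=1)

Answer: Final position: (row=0, col=1)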